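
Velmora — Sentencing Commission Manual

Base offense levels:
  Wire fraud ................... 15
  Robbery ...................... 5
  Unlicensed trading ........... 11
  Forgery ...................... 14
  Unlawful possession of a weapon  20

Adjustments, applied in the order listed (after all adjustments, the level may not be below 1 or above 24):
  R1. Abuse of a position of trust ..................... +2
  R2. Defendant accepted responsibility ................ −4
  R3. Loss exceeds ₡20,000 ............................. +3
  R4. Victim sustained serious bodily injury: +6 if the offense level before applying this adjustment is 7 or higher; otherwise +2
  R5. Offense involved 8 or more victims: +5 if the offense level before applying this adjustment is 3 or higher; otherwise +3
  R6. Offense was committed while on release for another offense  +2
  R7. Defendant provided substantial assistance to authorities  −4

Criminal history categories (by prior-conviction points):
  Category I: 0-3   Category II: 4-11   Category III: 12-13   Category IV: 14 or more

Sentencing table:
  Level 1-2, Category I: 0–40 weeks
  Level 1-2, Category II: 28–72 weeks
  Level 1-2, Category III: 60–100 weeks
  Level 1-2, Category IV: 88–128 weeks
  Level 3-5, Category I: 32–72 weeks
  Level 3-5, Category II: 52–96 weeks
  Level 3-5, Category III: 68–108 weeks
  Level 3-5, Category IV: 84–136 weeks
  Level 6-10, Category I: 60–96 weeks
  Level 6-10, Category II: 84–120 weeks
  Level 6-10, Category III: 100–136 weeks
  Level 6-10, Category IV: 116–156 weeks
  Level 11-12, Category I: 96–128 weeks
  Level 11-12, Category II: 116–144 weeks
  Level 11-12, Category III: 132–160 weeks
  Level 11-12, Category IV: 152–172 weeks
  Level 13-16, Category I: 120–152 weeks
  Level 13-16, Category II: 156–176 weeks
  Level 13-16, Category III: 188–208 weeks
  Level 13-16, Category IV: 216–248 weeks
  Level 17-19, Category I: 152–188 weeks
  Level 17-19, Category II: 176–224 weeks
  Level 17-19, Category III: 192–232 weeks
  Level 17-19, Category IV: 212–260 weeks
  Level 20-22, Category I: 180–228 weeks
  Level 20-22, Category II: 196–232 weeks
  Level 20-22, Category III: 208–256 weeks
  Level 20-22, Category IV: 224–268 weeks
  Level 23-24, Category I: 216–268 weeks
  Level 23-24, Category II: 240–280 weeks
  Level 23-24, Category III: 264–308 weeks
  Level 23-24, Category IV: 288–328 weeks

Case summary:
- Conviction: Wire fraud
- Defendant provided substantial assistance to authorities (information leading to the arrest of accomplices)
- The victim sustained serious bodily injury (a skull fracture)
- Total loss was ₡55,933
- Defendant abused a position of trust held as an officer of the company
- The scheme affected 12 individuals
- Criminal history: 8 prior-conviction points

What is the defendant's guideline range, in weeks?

Base offense level for wire fraud: 15.
R1 applies: 15 + 2 = 17.
R3 applies: 17 + 3 = 20.
R4 applies (level before this adjustment is 20 ≥ 7, so +6): 20 + 6 = 26.
R5 applies (level before this adjustment is 26 ≥ 3, so +5): 26 + 5 = 31.
R6 does not apply.
R7 applies: 31 − 4 = 27.
Level 27 exceeds the maximum of 24; capped at 24.
Final offense level: 24.
Criminal history: 8 prior points → Category II (4-11).
Level 24 falls in the 23-24 band.
Grid: Level 23-24 × Category II = 240-280 weeks.

240-280 weeks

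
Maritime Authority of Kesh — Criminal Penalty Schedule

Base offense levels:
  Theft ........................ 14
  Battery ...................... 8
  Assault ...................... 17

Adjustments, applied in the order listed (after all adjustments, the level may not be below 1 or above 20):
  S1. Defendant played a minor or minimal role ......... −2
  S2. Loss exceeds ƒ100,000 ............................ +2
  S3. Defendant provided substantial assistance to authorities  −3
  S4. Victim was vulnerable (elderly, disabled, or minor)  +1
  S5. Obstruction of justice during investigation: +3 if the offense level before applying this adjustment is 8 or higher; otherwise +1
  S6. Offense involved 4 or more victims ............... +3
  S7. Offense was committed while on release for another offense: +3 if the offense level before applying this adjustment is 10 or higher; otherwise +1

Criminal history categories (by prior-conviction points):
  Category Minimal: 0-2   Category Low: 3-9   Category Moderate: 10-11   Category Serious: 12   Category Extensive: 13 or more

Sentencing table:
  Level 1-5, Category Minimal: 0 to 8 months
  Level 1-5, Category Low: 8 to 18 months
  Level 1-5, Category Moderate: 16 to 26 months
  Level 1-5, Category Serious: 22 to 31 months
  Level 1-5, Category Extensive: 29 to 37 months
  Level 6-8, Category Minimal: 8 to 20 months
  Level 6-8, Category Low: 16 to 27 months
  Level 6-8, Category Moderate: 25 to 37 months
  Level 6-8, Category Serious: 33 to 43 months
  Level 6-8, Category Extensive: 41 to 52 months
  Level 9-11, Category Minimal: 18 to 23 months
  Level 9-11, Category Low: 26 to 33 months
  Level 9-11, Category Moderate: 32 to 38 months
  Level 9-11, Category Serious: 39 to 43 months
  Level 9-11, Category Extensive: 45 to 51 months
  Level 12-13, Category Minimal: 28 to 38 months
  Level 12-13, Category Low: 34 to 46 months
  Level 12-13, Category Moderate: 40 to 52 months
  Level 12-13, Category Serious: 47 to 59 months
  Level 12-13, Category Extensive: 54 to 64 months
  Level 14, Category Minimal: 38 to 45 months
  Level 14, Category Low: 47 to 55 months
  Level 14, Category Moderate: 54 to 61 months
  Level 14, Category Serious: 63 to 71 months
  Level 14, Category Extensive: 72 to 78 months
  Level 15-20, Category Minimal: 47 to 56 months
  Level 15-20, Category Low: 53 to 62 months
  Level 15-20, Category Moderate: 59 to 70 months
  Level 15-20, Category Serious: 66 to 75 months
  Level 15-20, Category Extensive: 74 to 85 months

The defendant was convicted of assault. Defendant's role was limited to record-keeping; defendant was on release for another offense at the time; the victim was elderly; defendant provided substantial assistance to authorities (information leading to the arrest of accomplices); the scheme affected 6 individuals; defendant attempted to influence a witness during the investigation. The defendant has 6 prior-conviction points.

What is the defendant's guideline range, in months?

Base offense level for assault: 17.
S1 applies: 17 − 2 = 15.
S3 applies: 15 − 3 = 12.
S4 applies: 12 + 1 = 13.
S5 applies (level before this adjustment is 13 ≥ 8, so +3): 13 + 3 = 16.
S6 applies: 16 + 3 = 19.
S7 applies (level before this adjustment is 19 ≥ 10, so +3): 19 + 3 = 22.
Level 22 exceeds the maximum of 20; capped at 20.
Final offense level: 20.
Criminal history: 6 prior points → Category Low (3-9).
Level 20 falls in the 15-20 band.
Grid: Level 15-20 × Category Low = 53-62 months.

53-62 months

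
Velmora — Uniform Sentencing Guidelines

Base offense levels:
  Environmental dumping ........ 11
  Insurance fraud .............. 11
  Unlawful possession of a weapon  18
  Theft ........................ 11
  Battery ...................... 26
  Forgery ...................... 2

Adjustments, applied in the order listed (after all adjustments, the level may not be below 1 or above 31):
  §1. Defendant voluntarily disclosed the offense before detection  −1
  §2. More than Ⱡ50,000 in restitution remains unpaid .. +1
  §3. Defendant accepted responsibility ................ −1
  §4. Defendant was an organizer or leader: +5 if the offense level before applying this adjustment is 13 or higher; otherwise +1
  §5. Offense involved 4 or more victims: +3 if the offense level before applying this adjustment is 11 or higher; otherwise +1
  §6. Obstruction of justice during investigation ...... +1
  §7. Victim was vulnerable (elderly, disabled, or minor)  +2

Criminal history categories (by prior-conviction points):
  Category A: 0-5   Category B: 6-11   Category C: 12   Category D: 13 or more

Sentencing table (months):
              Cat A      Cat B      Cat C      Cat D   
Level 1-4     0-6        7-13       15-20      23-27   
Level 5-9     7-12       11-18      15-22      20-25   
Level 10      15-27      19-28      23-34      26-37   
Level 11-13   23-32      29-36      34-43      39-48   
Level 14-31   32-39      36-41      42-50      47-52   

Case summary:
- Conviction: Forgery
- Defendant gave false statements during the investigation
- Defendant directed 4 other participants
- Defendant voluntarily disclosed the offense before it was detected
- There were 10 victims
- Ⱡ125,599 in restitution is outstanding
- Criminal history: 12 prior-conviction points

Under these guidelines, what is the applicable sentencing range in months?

15-22 months

Base offense level for forgery: 2.
§1 applies: 2 − 1 = 1.
§2 applies: 1 + 1 = 2.
§3 does not apply.
§4 applies (level before this adjustment is 2 < 13, so +1): 2 + 1 = 3.
§5 applies (level before this adjustment is 3 < 11, so +1): 3 + 1 = 4.
§6 applies: 4 + 1 = 5.
§7 does not apply.
Final offense level: 5.
Criminal history: 12 prior points → Category C (12).
Level 5 falls in the 5-9 band.
Grid: Level 5-9 × Category C = 15-22 months.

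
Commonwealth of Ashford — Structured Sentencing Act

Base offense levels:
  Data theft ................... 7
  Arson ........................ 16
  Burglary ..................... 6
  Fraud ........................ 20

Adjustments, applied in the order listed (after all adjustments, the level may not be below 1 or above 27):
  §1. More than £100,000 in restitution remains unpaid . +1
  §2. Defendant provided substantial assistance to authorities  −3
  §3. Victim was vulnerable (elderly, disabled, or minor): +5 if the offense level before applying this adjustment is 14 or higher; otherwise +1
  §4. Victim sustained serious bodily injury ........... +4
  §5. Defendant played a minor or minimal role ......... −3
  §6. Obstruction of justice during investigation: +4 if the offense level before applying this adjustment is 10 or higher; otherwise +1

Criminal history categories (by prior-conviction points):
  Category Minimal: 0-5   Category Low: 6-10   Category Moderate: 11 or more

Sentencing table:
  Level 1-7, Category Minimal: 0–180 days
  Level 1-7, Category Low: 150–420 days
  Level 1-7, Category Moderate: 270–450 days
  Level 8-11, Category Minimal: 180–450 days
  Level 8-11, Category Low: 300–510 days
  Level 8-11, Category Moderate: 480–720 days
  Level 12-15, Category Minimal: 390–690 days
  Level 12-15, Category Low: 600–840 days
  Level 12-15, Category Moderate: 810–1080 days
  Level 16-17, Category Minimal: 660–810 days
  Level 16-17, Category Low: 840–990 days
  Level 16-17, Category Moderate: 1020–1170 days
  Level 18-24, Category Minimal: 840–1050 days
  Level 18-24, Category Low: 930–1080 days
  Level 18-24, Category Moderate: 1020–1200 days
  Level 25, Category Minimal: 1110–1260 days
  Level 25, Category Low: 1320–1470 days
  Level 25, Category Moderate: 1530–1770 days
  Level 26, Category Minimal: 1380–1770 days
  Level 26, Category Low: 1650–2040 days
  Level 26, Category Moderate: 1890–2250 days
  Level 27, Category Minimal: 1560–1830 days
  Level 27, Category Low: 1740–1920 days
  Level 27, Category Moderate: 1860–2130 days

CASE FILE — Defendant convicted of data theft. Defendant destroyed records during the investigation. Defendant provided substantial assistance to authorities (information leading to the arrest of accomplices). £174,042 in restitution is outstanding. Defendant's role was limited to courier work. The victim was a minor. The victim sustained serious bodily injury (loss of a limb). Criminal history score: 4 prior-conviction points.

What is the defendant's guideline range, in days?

180-450 days

Base offense level for data theft: 7.
§1 applies: 7 + 1 = 8.
§2 applies: 8 − 3 = 5.
§3 applies (level before this adjustment is 5 < 14, so +1): 5 + 1 = 6.
§4 applies: 6 + 4 = 10.
§5 applies: 10 − 3 = 7.
§6 applies (level before this adjustment is 7 < 10, so +1): 7 + 1 = 8.
Final offense level: 8.
Criminal history: 4 prior points → Category Minimal (0-5).
Level 8 falls in the 8-11 band.
Grid: Level 8-11 × Category Minimal = 180-450 days.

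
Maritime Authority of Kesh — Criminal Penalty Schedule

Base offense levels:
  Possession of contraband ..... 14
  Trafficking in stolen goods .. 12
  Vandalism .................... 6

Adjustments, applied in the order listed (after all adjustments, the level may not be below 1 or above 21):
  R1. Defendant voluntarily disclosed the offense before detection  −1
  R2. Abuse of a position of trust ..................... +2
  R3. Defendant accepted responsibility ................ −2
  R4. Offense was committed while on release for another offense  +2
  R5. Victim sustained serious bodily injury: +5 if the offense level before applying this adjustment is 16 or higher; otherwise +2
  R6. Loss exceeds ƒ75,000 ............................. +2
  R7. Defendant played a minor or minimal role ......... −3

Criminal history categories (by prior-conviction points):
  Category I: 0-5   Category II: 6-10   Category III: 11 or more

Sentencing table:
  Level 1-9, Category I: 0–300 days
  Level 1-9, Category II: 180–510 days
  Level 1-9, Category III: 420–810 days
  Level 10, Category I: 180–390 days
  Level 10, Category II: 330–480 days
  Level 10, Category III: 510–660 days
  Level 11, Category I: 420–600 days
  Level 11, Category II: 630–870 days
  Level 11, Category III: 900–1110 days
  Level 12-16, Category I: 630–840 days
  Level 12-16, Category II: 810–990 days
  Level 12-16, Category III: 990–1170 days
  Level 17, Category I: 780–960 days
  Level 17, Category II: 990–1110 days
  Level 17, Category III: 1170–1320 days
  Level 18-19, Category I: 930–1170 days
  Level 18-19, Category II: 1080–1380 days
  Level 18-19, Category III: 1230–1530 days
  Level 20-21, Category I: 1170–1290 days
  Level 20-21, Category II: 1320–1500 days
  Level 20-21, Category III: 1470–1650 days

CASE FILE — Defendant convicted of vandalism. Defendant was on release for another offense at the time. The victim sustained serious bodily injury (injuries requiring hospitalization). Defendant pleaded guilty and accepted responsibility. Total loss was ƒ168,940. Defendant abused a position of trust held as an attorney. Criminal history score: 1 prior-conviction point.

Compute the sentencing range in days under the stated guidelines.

630-840 days

Base offense level for vandalism: 6.
R1 does not apply.
R2 applies: 6 + 2 = 8.
R3 applies: 8 − 2 = 6.
R4 applies: 6 + 2 = 8.
R5 applies (level before this adjustment is 8 < 16, so +2): 8 + 2 = 10.
R6 applies: 10 + 2 = 12.
R7 does not apply.
Final offense level: 12.
Criminal history: 1 prior point → Category I (0-5).
Level 12 falls in the 12-16 band.
Grid: Level 12-16 × Category I = 630-840 days.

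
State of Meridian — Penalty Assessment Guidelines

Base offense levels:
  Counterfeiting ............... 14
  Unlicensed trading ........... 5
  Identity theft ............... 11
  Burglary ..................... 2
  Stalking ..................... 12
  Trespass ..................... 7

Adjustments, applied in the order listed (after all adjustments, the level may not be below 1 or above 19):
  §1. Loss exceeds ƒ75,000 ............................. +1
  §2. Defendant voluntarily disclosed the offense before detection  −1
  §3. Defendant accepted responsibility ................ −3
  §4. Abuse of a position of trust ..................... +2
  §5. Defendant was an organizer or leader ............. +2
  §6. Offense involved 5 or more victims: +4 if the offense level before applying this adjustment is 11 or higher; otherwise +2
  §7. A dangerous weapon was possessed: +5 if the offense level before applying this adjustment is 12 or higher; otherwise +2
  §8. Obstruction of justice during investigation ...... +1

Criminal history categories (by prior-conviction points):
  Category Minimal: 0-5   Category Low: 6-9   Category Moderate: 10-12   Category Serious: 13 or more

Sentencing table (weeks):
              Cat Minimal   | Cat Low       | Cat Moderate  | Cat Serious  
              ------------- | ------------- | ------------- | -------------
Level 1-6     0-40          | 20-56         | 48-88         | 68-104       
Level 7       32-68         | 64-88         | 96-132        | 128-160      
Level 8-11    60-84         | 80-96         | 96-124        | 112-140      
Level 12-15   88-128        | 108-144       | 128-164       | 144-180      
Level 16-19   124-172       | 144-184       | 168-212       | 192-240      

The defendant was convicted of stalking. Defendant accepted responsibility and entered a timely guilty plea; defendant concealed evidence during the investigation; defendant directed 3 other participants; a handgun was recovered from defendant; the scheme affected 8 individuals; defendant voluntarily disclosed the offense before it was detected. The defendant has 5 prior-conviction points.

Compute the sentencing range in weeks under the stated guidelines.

Base offense level for stalking: 12.
§1 does not apply.
§2 applies: 12 − 1 = 11.
§3 applies: 11 − 3 = 8.
§4 does not apply.
§5 applies: 8 + 2 = 10.
§6 applies (level before this adjustment is 10 < 11, so +2): 10 + 2 = 12.
§7 applies (level before this adjustment is 12 ≥ 12, so +5): 12 + 5 = 17.
§8 applies: 17 + 1 = 18.
Final offense level: 18.
Criminal history: 5 prior points → Category Minimal (0-5).
Level 18 falls in the 16-19 band.
Grid: Level 16-19 × Category Minimal = 124-172 weeks.

124-172 weeks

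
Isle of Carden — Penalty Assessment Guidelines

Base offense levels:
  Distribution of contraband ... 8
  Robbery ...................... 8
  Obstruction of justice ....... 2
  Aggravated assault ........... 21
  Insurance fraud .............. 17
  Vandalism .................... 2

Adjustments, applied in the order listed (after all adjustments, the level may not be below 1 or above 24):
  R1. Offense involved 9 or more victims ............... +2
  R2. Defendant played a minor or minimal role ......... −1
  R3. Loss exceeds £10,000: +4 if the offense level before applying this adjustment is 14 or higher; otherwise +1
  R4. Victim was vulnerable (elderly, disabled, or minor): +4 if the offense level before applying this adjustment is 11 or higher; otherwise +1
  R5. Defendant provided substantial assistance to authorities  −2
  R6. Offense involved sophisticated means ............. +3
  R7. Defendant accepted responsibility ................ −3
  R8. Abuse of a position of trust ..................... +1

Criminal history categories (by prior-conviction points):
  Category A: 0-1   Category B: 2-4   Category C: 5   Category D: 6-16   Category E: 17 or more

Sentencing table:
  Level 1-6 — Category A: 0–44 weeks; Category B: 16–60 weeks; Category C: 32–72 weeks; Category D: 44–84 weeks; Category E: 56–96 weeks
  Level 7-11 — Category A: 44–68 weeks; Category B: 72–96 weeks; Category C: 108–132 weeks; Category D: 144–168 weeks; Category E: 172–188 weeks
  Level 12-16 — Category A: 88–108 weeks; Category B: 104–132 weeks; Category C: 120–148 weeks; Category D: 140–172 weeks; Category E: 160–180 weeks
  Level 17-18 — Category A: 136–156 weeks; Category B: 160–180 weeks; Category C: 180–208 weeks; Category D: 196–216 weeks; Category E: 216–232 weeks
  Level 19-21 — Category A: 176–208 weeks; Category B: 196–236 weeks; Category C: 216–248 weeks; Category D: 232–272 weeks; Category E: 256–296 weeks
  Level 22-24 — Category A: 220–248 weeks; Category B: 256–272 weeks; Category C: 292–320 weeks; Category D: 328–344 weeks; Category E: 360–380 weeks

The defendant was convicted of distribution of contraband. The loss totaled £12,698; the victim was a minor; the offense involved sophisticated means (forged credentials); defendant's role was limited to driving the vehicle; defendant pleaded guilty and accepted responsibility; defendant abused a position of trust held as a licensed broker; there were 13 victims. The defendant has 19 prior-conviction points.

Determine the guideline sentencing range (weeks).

Base offense level for distribution of contraband: 8.
R1 applies: 8 + 2 = 10.
R2 applies: 10 − 1 = 9.
R3 applies (level before this adjustment is 9 < 14, so +1): 9 + 1 = 10.
R4 applies (level before this adjustment is 10 < 11, so +1): 10 + 1 = 11.
R5 does not apply.
R6 applies: 11 + 3 = 14.
R7 applies: 14 − 3 = 11.
R8 applies: 11 + 1 = 12.
Final offense level: 12.
Criminal history: 19 prior points → Category E (17+).
Level 12 falls in the 12-16 band.
Grid: Level 12-16 × Category E = 160-180 weeks.

160-180 weeks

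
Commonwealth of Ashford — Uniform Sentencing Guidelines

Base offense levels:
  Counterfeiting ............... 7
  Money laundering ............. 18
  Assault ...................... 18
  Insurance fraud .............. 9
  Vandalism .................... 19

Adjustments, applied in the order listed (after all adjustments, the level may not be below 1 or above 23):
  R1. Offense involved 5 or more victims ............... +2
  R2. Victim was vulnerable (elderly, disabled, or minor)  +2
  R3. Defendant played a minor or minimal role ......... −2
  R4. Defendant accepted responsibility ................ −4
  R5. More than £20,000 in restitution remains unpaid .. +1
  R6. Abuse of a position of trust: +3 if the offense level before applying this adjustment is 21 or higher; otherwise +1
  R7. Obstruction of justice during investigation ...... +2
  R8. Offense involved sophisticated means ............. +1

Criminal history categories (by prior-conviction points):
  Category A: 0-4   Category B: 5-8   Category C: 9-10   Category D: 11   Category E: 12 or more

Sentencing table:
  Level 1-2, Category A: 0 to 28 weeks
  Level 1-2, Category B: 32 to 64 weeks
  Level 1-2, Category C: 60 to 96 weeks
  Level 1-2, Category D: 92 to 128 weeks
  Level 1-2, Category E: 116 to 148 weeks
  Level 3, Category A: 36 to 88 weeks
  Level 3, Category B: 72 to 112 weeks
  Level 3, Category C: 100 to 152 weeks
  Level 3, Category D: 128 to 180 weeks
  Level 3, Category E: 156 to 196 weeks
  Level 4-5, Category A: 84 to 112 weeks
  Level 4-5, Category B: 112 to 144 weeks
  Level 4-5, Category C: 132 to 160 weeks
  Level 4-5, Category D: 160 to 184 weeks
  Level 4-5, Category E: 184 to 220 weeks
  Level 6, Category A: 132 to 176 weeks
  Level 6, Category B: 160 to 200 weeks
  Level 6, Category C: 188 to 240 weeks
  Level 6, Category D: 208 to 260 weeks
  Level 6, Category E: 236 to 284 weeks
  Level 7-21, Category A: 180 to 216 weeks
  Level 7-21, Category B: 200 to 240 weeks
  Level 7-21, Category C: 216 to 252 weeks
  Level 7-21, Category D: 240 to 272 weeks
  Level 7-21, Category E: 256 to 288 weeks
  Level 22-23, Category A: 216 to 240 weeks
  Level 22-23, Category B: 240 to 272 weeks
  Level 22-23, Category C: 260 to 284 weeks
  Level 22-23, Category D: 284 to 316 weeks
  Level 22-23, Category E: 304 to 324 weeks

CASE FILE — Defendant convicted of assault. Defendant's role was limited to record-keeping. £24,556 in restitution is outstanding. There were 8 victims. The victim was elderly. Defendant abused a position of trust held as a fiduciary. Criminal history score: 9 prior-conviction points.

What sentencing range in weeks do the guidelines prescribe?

Base offense level for assault: 18.
R1 applies: 18 + 2 = 20.
R2 applies: 20 + 2 = 22.
R3 applies: 22 − 2 = 20.
R5 applies: 20 + 1 = 21.
R6 applies (level before this adjustment is 21 ≥ 21, so +3): 21 + 3 = 24.
R8 does not apply.
Level 24 exceeds the maximum of 23; capped at 23.
Final offense level: 23.
Criminal history: 9 prior points → Category C (9-10).
Level 23 falls in the 22-23 band.
Grid: Level 22-23 × Category C = 260-284 weeks.

260-284 weeks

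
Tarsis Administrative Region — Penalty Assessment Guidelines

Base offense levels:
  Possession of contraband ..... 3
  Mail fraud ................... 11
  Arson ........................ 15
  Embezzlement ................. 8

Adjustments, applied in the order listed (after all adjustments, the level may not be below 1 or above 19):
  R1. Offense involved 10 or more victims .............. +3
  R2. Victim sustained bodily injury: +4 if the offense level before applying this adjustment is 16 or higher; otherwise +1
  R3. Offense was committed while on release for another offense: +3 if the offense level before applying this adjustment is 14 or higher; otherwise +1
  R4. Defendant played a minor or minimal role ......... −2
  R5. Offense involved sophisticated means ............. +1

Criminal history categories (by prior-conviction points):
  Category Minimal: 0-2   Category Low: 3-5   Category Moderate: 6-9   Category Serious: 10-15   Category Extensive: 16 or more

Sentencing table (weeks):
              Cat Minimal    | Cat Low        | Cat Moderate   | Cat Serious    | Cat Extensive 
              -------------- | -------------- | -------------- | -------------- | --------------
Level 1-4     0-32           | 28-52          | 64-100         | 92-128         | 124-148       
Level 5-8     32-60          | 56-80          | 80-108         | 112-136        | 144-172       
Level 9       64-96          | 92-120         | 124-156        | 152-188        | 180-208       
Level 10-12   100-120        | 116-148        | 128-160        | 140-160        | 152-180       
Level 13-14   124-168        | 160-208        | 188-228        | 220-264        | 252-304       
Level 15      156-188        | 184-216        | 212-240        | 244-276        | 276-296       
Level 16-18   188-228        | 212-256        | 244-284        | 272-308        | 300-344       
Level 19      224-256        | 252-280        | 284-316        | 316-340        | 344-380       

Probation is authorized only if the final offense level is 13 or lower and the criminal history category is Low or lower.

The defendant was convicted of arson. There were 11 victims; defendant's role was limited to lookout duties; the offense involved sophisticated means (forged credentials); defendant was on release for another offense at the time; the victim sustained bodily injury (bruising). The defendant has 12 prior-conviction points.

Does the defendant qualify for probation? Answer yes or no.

No

Base offense level for arson: 15.
R1 applies: 15 + 3 = 18.
R2 applies (level before this adjustment is 18 ≥ 16, so +4): 18 + 4 = 22.
R3 applies (level before this adjustment is 22 ≥ 14, so +3): 22 + 3 = 25.
R4 applies: 25 − 2 = 23.
R5 applies: 23 + 1 = 24.
Level 24 exceeds the maximum of 19; capped at 19.
Final offense level: 19.
Criminal history: 12 prior points → Category Serious (10-15).
Level 19 falls in the 19 band.
Grid: Level 19 × Category Serious = 316-340 weeks.
Probation check: level 19 > 13 and category Serious > Low → not eligible.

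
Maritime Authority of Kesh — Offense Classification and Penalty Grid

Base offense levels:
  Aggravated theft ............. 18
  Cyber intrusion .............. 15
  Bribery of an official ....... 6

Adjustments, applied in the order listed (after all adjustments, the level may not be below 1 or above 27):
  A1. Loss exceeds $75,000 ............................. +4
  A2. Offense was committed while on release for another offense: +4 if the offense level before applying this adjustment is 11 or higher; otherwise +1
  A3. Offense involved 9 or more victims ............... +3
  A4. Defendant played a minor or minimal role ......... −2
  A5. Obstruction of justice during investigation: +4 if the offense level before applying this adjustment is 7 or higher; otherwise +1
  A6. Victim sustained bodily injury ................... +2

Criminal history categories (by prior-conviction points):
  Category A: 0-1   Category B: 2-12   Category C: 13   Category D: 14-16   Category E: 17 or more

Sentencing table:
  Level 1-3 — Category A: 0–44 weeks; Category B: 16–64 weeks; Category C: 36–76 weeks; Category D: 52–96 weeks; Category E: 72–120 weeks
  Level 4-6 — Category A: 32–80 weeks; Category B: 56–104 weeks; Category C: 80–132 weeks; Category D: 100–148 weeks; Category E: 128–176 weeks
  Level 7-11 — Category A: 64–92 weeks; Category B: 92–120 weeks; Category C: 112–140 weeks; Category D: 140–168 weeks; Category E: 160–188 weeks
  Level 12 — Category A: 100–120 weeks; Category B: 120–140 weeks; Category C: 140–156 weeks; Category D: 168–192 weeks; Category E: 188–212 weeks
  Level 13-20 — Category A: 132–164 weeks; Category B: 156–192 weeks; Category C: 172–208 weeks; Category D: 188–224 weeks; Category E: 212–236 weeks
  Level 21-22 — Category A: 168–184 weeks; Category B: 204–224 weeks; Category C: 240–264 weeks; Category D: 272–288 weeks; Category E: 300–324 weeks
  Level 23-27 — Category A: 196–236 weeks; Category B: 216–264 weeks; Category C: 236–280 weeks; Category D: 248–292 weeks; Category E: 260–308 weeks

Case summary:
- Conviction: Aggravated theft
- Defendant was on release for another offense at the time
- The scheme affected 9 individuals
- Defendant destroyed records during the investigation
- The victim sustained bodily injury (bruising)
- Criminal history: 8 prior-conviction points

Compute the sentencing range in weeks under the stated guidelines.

216-264 weeks

Base offense level for aggravated theft: 18.
A2 applies (level before this adjustment is 18 ≥ 11, so +4): 18 + 4 = 22.
A3 applies: 22 + 3 = 25.
A4 does not apply.
A5 applies (level before this adjustment is 25 ≥ 7, so +4): 25 + 4 = 29.
A6 applies: 29 + 2 = 31.
Level 31 exceeds the maximum of 27; capped at 27.
Final offense level: 27.
Criminal history: 8 prior points → Category B (2-12).
Level 27 falls in the 23-27 band.
Grid: Level 23-27 × Category B = 216-264 weeks.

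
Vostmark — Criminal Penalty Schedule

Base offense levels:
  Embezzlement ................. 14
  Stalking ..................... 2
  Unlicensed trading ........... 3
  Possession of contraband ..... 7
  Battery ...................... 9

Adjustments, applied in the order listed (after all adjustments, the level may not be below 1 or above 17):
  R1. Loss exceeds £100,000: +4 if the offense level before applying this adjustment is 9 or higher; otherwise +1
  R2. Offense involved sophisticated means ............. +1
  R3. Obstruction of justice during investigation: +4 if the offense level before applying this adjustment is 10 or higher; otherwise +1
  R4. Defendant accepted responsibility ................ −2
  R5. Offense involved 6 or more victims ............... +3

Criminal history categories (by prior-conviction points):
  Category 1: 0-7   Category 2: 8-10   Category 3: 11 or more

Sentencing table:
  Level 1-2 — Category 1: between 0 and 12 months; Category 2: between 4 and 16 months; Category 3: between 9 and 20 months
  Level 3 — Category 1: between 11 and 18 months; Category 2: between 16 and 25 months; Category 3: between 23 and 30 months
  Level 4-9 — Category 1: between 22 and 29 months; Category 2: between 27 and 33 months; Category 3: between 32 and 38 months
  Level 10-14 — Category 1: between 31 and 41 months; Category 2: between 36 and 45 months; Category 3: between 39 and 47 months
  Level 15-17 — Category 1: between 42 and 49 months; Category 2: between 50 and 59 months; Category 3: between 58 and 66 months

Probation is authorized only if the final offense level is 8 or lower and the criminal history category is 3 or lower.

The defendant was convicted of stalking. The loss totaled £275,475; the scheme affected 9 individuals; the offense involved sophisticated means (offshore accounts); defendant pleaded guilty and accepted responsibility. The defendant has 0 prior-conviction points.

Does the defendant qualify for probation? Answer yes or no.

Yes

Base offense level for stalking: 2.
R1 applies (level before this adjustment is 2 < 9, so +1): 2 + 1 = 3.
R2 applies: 3 + 1 = 4.
R3 does not apply.
R4 applies: 4 − 2 = 2.
R5 applies: 2 + 3 = 5.
Final offense level: 5.
Criminal history: 0 prior points → Category 1 (0-7).
Level 5 falls in the 4-9 band.
Grid: Level 4-9 × Category 1 = 22-29 months.
Probation check: level 5 ≤ 8 and category 1 ≤ 3 → eligible.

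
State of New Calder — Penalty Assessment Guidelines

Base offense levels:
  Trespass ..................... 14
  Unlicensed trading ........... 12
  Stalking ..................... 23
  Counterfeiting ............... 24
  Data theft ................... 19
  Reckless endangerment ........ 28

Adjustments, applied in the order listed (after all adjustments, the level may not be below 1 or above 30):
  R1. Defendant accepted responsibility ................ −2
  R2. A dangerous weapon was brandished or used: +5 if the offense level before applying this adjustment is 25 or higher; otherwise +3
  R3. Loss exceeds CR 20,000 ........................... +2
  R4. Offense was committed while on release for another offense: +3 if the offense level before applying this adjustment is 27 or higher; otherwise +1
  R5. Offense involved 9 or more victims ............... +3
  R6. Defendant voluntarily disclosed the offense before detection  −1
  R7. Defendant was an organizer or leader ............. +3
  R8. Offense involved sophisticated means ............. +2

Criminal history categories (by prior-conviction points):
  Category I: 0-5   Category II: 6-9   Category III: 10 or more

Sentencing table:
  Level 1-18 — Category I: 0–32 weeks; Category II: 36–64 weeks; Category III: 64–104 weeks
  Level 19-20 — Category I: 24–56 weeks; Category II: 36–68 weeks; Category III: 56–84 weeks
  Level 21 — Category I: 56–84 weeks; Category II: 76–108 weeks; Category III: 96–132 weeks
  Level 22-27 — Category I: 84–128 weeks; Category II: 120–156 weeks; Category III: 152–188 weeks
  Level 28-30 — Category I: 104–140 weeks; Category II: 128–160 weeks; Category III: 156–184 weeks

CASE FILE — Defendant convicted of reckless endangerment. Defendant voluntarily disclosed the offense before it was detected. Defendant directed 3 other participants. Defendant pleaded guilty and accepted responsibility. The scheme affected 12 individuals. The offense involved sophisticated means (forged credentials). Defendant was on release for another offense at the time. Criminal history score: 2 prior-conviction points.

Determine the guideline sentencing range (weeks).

Base offense level for reckless endangerment: 28.
R1 applies: 28 − 2 = 26.
R2 does not apply.
R4 applies (level before this adjustment is 26 < 27, so +1): 26 + 1 = 27.
R5 applies: 27 + 3 = 30.
R6 applies: 30 − 1 = 29.
R7 applies: 29 + 3 = 32.
R8 applies: 32 + 2 = 34.
Level 34 exceeds the maximum of 30; capped at 30.
Final offense level: 30.
Criminal history: 2 prior points → Category I (0-5).
Level 30 falls in the 28-30 band.
Grid: Level 28-30 × Category I = 104-140 weeks.

104-140 weeks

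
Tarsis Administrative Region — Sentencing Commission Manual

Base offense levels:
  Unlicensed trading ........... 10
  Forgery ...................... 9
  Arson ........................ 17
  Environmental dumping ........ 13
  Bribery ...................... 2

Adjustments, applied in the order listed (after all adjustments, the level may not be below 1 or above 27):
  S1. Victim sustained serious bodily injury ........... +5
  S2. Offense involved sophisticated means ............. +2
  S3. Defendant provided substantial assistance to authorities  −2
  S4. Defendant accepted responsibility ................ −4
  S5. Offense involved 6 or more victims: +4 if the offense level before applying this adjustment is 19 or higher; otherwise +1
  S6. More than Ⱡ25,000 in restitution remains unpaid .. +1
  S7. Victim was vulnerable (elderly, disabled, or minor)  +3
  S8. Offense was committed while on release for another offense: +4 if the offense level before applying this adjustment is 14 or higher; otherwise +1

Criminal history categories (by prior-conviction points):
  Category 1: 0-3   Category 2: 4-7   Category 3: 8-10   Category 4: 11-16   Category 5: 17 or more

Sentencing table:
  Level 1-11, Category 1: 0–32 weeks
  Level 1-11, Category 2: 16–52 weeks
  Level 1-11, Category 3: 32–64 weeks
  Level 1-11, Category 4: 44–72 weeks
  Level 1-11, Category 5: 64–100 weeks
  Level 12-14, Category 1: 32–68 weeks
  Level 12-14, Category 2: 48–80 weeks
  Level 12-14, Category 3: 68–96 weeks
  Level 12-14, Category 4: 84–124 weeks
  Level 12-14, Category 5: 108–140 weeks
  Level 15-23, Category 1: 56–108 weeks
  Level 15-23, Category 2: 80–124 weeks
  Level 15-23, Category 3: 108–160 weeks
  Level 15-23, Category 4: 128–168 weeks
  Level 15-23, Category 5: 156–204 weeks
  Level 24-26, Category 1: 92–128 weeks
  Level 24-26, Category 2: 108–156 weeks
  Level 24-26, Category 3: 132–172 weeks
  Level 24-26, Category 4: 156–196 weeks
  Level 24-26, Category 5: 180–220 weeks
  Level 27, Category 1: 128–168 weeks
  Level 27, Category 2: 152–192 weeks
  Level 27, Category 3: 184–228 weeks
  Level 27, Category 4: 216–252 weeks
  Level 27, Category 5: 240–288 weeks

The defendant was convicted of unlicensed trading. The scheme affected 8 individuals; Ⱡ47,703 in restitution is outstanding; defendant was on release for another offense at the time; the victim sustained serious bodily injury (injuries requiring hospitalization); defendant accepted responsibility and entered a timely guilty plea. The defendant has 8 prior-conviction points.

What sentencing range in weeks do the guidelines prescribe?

Base offense level for unlicensed trading: 10.
S1 applies: 10 + 5 = 15.
S2 does not apply.
S4 applies: 15 − 4 = 11.
S5 applies (level before this adjustment is 11 < 19, so +1): 11 + 1 = 12.
S6 applies: 12 + 1 = 13.
S8 applies (level before this adjustment is 13 < 14, so +1): 13 + 1 = 14.
Final offense level: 14.
Criminal history: 8 prior points → Category 3 (8-10).
Level 14 falls in the 12-14 band.
Grid: Level 12-14 × Category 3 = 68-96 weeks.

68-96 weeks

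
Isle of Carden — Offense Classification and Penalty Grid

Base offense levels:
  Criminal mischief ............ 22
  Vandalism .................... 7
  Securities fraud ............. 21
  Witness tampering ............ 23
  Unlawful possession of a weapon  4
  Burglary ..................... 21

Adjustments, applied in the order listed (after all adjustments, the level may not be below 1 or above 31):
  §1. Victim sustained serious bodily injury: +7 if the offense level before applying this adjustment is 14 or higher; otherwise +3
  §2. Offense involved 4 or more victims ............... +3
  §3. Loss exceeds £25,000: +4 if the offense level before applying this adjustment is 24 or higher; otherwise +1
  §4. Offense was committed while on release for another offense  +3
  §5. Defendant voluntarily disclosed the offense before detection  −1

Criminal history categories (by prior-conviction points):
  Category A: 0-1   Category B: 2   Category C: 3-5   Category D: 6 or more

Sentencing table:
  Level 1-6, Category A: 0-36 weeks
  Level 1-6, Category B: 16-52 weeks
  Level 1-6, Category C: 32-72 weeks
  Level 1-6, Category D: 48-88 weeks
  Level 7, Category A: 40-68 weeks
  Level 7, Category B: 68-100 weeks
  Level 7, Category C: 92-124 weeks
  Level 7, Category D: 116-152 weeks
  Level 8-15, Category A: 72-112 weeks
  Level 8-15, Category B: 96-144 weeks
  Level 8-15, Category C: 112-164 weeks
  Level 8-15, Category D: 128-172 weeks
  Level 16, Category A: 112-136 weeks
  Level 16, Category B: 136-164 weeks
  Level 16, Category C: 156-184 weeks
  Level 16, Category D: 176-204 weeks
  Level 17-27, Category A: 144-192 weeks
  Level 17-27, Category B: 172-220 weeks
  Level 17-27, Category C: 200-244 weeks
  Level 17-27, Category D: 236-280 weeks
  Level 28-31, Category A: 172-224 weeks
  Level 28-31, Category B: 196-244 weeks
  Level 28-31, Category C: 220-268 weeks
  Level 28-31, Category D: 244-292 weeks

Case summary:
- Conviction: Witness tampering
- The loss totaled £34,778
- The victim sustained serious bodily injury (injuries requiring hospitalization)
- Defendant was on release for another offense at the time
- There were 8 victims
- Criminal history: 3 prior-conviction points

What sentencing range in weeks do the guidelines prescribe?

Base offense level for witness tampering: 23.
§1 applies (level before this adjustment is 23 ≥ 14, so +7): 23 + 7 = 30.
§2 applies: 30 + 3 = 33.
§3 applies (level before this adjustment is 33 ≥ 24, so +4): 33 + 4 = 37.
§4 applies: 37 + 3 = 40.
Level 40 exceeds the maximum of 31; capped at 31.
Final offense level: 31.
Criminal history: 3 prior points → Category C (3-5).
Level 31 falls in the 28-31 band.
Grid: Level 28-31 × Category C = 220-268 weeks.

220-268 weeks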